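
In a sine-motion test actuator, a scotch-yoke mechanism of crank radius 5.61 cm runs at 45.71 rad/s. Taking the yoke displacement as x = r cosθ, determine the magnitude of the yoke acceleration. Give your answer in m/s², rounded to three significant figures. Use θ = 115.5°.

ω = 45.71 rad/s
x = r cosθ ⇒ ẍ = −rω² cosθ (ω constant).
|a| = rω²|cosθ| = 0.0561·(45.71)²·|cos 115.5°| = 50.463 m/s².

50.5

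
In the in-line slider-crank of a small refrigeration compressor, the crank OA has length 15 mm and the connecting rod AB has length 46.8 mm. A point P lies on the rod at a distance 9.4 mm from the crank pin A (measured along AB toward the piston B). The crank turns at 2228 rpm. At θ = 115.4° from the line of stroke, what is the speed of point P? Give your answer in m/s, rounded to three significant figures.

ω = 233.3 rad/s.  Crank-pin speed |V_A| = rω = 3.4997 m/s, perpendicular to OA.
Rod angle: sinφ = −(r/L) sinθ ⇒ φ = -16.830°; ω_rod = −rω cosθ/√(L²−r²sin²θ) = +33.511 rad/s.
V_P = V_A + ω_rod × AP, with AP = 0.0094 m along the rod.
Components: V_Px = −rω sinθ − a·ω_rod·sinφ = -3.0702 m/s;  V_Py = rω cosθ + a·ω_rod·cosφ = -1.1996 m/s.
|V_P| = √(V_Px² + V_Py²) = 3.2963 m/s.

3.30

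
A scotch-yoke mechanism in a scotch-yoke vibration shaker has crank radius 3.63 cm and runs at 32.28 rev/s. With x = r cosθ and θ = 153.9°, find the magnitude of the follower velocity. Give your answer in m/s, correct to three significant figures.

3.24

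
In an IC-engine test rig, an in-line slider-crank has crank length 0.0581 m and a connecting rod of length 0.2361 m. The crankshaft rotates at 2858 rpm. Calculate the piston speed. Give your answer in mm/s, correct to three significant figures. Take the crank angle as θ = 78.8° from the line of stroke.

ω = 2π·2858/60 = 299.3 rad/s
For an in-line slider-crank, x = r cosθ + √(L² − r² sin²θ), so v = −rω sinθ·[1 + r cosθ/√(L² − r² sin²θ)].
With r = 0.0581 m, L = 0.2361 m, θ = 78.8°: √(L² − r² sin²θ) = 0.22912 m.
v = −0.0581·299.3·0.98096·[1 + 0.0581·0.19423/0.22912] = -17.898 m/s.
|v| = 17.898 m/s = 17898 mm/s.

17900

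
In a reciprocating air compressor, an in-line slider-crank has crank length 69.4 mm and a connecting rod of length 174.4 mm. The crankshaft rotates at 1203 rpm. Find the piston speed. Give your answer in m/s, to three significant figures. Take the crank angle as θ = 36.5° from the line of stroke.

6.91

ω = 2π·1203/60 = 126 rad/s
For an in-line slider-crank, x = r cosθ + √(L² − r² sin²θ), so v = −rω sinθ·[1 + r cosθ/√(L² − r² sin²θ)].
With r = 0.0694 m, L = 0.1744 m, θ = 36.5°: √(L² − r² sin²θ) = 0.16944 m.
v = −0.0694·126·0.59482·[1 + 0.0694·0.80386/0.16944] = -6.9127 m/s.
|v| = 6.9127 m/s.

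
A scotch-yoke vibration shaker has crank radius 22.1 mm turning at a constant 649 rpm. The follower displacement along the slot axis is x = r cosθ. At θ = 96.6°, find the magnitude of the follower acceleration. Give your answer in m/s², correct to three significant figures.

ω = 67.96 rad/s (from 649 rpm).
x = r cosθ ⇒ ẍ = −rω² cosθ (ω constant).
|a| = rω²|cosθ| = 0.0221·(67.96)²·|cos 96.6°| = 11.733 m/s².

11.7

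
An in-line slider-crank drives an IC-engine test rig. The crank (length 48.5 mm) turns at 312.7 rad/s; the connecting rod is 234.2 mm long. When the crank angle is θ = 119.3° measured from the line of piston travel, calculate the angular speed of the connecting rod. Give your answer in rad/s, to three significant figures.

ω = 312.7 rad/s
The rod makes angle φ with the slider axis where L sinφ = r sinθ; differentiating, L cosφ·φ̇ = r ω cosθ.
L cosφ = √(L² − r² sin²θ) = 0.23035 m.
|ω_rod| = r ω |cosθ| / √(L² − r² sin²θ) = 0.0485·312.7·0.48938/0.23035 = 32.22 rad/s.

32.2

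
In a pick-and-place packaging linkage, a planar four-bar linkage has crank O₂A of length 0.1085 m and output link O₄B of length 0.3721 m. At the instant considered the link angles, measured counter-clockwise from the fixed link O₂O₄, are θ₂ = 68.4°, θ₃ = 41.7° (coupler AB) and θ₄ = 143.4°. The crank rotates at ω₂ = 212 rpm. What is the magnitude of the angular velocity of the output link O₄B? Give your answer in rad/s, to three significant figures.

2.97

ω₂ = 22.2 rad/s (from 212 rpm).
Differentiating the loop-closure r₂e^{iθ₂}+r₃e^{iθ₃}=r₁+r₄e^{iθ₄} gives r₂ω₂e^{iθ₂}+r₃ω₃e^{iθ₃}=r₄ω₄e^{iθ₄}.
Eliminating the other unknown: ω₄ = r₂ω₂ sin(θ₂−θ₃) / [r₄ sin(θ₄−θ₃)].
Numerator sine = +0.44932; denominator sine = +0.97922.
Result = 0.1085·22.2·(+0.44932) / (0.3721·(+0.97922)) = +2.9704 rad/s; magnitude 2.9704 rad/s.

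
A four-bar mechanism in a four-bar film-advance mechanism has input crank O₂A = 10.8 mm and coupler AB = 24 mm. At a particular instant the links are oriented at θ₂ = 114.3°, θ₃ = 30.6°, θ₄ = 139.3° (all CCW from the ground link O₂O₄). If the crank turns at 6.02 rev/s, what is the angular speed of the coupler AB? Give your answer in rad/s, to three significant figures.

7.59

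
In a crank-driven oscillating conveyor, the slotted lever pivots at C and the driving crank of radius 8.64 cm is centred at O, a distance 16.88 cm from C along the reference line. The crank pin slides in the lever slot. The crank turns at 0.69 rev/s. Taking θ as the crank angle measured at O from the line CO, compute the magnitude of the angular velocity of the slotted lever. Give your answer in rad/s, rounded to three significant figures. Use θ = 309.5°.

1.33

ω = 4.335 rad/s (from 0.69 rev/s).
Crank pin A relative to C: A = (d + r cosθ, r sinθ); lever angle φ = atan2(r sinθ, d + r cosθ).
Differentiating tanφ: φ̇ = rω(d cosθ + r)/(d² + r² + 2dr cosθ).
d² + r² + 2dr cosθ = |CA|² = 0.0545119 m²;  d cosθ + r = +0.19377 m.
|ω_lever| = |0.0864·4.335·+0.19377| / 0.0545119 = 1.3315 rad/s.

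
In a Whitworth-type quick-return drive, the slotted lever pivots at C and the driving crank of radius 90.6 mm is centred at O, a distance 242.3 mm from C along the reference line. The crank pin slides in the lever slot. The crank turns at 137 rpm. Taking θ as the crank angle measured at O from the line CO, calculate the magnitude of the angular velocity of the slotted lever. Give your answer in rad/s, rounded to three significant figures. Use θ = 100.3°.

1.04

ω = 14.35 rad/s (from 137 rpm).
Crank pin A relative to C: A = (d + r cosθ, r sinθ); lever angle φ = atan2(r sinθ, d + r cosθ).
Differentiating tanφ: φ̇ = rω(d cosθ + r)/(d² + r² + 2dr cosθ).
d² + r² + 2dr cosθ = |CA|² = 0.0590674 m²;  d cosθ + r = +0.047276 m.
|ω_lever| = |0.0906·14.35·+0.047276| / 0.0590674 = 1.0403 rad/s.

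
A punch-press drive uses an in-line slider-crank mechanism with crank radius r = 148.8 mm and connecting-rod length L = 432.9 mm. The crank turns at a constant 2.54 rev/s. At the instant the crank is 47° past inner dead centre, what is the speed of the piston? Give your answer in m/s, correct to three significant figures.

2.16

ω = 2π·2.54 = 15.96 rad/s
For an in-line slider-crank, x = r cosθ + √(L² − r² sin²θ), so v = −rω sinθ·[1 + r cosθ/√(L² − r² sin²θ)].
With r = 0.1488 m, L = 0.4329 m, θ = 47°: √(L² − r² sin²θ) = 0.419 m.
v = −0.1488·15.96·0.73135·[1 + 0.1488·0.68200/0.419] = -2.1574 m/s.
|v| = 2.1574 m/s.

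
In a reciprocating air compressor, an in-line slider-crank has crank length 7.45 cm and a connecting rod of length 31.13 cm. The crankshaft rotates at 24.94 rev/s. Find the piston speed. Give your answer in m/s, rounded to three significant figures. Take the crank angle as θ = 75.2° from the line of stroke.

ω = 2π·24.9 = 156.7 rad/s
For an in-line slider-crank, x = r cosθ + √(L² − r² sin²θ), so v = −rω sinθ·[1 + r cosθ/√(L² − r² sin²θ)].
With r = 0.0745 m, L = 0.3113 m, θ = 75.2°: √(L² − r² sin²θ) = 0.30285 m.
v = −0.0745·156.7·0.96682·[1 + 0.0745·0.25545/0.30285] = -11.996 m/s.
|v| = 11.996 m/s.

12.0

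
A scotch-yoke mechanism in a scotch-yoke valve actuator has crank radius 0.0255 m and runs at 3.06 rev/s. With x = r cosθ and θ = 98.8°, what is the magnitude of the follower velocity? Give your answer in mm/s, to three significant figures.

485

ω = 19.23 rad/s (from 3.06 rev/s).
x = r cosθ ⇒ ẋ = −rω sinθ.
|v| = rω|sinθ| = 0.0255·19.23·|sin 98.8°| = 0.48451 m/s = 484.51 mm/s.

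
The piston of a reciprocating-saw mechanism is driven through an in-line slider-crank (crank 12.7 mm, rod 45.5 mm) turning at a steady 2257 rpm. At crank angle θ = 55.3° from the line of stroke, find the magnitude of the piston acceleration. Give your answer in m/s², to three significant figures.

336

ω = 2π·2257/60 = 236.4 rad/s
x(θ) = r cosθ + √(L² − r² sin²θ); with ω constant, a = ω²·d²x/dθ².
d²x/dθ² = −r cosθ − r²(cos2θ)/√u − r⁴ sin²2θ/(4u^{3/2}),  u = L² − r² sin²θ = 0.00196123 m².
Substituting r = 0.0127 m, L = 0.0455 m, θ = 55.3°: d²x/dθ² = -0.006014 m.
a = ω²·d²x/dθ² = (236.4)²·(-0.006014) = -335.96 m/s²;  |a| = 335.96 m/s².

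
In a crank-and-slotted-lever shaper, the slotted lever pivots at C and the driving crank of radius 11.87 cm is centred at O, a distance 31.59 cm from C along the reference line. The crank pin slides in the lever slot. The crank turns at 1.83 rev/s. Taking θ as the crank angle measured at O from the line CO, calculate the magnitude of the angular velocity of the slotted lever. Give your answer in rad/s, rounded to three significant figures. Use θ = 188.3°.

ω = 11.5 rad/s (from 1.83 rev/s).
Crank pin A relative to C: A = (d + r cosθ, r sinθ); lever angle φ = atan2(r sinθ, d + r cosθ).
Differentiating tanφ: φ̇ = rω(d cosθ + r)/(d² + r² + 2dr cosθ).
d² + r² + 2dr cosθ = |CA|² = 0.0396733 m²;  d cosθ + r = -0.19389 m.
|ω_lever| = |0.1187·11.5·-0.19389| / 0.0396733 = 6.6702 rad/s.

6.67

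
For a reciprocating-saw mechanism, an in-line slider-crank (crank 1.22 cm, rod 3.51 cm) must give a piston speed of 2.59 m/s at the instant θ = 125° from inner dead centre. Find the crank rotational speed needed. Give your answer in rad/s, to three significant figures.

For an in-line slider-crank, |v_piston| = rω|sinθ|·[1 + r cosθ/√(L² − r² sin²θ)].
With r = 0.0122 m, L = 0.0351 m, θ = 125°: the bracketed kinematic factor |dx/dθ| = 0.0079153 m.
ω = v/|dx/dθ| = 2.59/0.0079153 = 327.22 rad/s.

327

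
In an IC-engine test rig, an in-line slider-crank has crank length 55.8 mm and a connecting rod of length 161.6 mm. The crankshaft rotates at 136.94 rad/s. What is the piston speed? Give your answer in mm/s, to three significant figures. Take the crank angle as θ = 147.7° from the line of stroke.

2870

ω = 136.9 rad/s
For an in-line slider-crank, x = r cosθ + √(L² − r² sin²θ), so v = −rω sinθ·[1 + r cosθ/√(L² − r² sin²θ)].
With r = 0.0558 m, L = 0.1616 m, θ = 147.7°: √(L² − r² sin²θ) = 0.15883 m.
v = −0.0558·136.9·0.53435·[1 + 0.0558·-0.84526/0.15883] = -2.8706 m/s.
|v| = 2.8706 m/s = 2870.6 mm/s.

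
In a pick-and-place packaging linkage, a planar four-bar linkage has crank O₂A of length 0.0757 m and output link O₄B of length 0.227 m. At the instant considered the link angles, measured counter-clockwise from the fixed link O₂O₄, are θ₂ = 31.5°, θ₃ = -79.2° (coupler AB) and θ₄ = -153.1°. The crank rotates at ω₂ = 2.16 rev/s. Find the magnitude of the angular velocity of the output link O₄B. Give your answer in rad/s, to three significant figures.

4.41

ω₂ = 13.57 rad/s (from 2.16 rev/s).
Differentiating the loop-closure r₂e^{iθ₂}+r₃e^{iθ₃}=r₁+r₄e^{iθ₄} gives r₂ω₂e^{iθ₂}+r₃ω₃e^{iθ₃}=r₄ω₄e^{iθ₄}.
Eliminating the other unknown: ω₄ = r₂ω₂ sin(θ₂−θ₃) / [r₄ sin(θ₄−θ₃)].
Numerator sine = +0.93544; denominator sine = -0.96078.
Result = 0.0757·13.57·(+0.93544) / (0.227·(-0.96078)) = -4.4065 rad/s; magnitude 4.4065 rad/s.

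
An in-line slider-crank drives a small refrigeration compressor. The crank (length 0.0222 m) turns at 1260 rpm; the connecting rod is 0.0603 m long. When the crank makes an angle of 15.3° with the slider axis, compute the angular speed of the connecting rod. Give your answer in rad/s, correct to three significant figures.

ω = 131.9 rad/s (converted from 1260 rpm).
The rod makes angle φ with the slider axis where L sinφ = r sinθ; differentiating, L cosφ·φ̇ = r ω cosθ.
L cosφ = √(L² − r² sin²θ) = 0.060015 m.
|ω_rod| = r ω |cosθ| / √(L² − r² sin²θ) = 0.0222·131.9·0.96456/0.060015 = 47.078 rad/s.

47.1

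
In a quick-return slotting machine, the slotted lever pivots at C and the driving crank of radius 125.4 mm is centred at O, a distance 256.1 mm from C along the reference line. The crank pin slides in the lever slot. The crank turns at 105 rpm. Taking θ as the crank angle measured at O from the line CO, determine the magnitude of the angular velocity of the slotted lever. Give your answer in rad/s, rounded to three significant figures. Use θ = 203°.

ω = 11 rad/s (from 105 rpm).
Crank pin A relative to C: A = (d + r cosθ, r sinθ); lever angle φ = atan2(r sinθ, d + r cosθ).
Differentiating tanφ: φ̇ = rω(d cosθ + r)/(d² + r² + 2dr cosθ).
d² + r² + 2dr cosθ = |CA|² = 0.0221885 m²;  d cosθ + r = -0.11034 m.
|ω_lever| = |0.1254·11·-0.11034| / 0.0221885 = 6.8569 rad/s.

6.86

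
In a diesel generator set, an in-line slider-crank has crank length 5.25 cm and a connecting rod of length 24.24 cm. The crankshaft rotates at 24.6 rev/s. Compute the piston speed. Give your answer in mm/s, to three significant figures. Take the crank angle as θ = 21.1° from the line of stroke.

3510

ω = 2π·24.6 = 154.6 rad/s
For an in-line slider-crank, x = r cosθ + √(L² − r² sin²θ), so v = −rω sinθ·[1 + r cosθ/√(L² − r² sin²θ)].
With r = 0.0525 m, L = 0.2424 m, θ = 21.1°: √(L² − r² sin²θ) = 0.24166 m.
v = −0.0525·154.6·0.36000·[1 + 0.0525·0.93295/0.24166] = -3.5134 m/s.
|v| = 3.5134 m/s = 3513.4 mm/s.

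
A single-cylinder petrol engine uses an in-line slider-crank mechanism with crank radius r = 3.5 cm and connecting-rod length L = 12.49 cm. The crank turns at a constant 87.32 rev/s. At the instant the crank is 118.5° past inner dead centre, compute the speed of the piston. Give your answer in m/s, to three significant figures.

14.5

ω = 2π·87.3 = 548.6 rad/s
For an in-line slider-crank, x = r cosθ + √(L² − r² sin²θ), so v = −rω sinθ·[1 + r cosθ/√(L² − r² sin²θ)].
With r = 0.035 m, L = 0.1249 m, θ = 118.5°: √(L² − r² sin²θ) = 0.12105 m.
v = −0.035·548.6·0.87882·[1 + 0.035·-0.47716/0.12105] = -14.547 m/s.
|v| = 14.547 m/s.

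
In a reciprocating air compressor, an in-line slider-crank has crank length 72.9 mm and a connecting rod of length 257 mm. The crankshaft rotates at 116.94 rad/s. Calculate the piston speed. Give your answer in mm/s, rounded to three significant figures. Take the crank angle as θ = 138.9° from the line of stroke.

ω = 116.9 rad/s
For an in-line slider-crank, x = r cosθ + √(L² − r² sin²θ), so v = −rω sinθ·[1 + r cosθ/√(L² − r² sin²θ)].
With r = 0.0729 m, L = 0.257 m, θ = 138.9°: √(L² − r² sin²θ) = 0.25249 m.
v = −0.0729·116.9·0.65738·[1 + 0.0729·-0.75356/0.25249] = -4.3848 m/s.
|v| = 4.3848 m/s = 4384.8 mm/s.

4380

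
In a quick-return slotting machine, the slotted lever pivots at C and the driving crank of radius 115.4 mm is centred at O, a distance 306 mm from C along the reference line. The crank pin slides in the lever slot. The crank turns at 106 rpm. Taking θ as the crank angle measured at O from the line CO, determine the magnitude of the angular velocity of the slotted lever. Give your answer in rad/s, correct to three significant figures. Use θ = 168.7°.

6.28

ω = 11.1 rad/s (from 106 rpm).
Crank pin A relative to C: A = (d + r cosθ, r sinθ); lever angle φ = atan2(r sinθ, d + r cosθ).
Differentiating tanφ: φ̇ = rω(d cosθ + r)/(d² + r² + 2dr cosθ).
d² + r² + 2dr cosθ = |CA|² = 0.0376974 m²;  d cosθ + r = -0.18467 m.
|ω_lever| = |0.1154·11.1·-0.18467| / 0.0376974 = 6.2751 rad/s.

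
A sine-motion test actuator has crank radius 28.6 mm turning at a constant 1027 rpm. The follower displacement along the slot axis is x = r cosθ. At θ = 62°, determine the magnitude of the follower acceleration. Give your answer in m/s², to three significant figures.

ω = 107.5 rad/s (from 1027 rpm).
x = r cosθ ⇒ ẍ = −rω² cosθ (ω constant).
|a| = rω²|cosθ| = 0.0286·(107.5)²·|cos 62°| = 155.3 m/s².

155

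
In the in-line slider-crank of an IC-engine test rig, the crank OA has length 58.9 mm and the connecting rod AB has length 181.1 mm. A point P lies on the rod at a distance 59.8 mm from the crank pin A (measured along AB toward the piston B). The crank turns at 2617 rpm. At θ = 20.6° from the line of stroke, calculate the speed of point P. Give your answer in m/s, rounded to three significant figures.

11.9

ω = 274.1 rad/s.  Crank-pin speed |V_A| = rω = 16.142 m/s, perpendicular to OA.
Rod angle: sinφ = −(r/L) sinθ ⇒ φ = -6.571°; ω_rod = −rω cosθ/√(L²−r²sin²θ) = -83.984 rad/s.
V_P = V_A + ω_rod × AP, with AP = 0.0598 m along the rod.
Components: V_Px = −rω sinθ − a·ω_rod·sinφ = -6.254 m/s;  V_Py = rω cosθ + a·ω_rod·cosφ = +10.12 m/s.
|V_P| = √(V_Px² + V_Py²) = 11.897 m/s.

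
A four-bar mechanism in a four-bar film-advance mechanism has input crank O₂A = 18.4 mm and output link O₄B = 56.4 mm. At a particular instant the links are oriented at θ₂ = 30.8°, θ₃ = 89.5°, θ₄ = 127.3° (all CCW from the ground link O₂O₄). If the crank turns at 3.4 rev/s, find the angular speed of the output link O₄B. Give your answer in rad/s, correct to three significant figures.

ω₂ = 21.36 rad/s (from 3.4 rev/s).
Differentiating the loop-closure r₂e^{iθ₂}+r₃e^{iθ₃}=r₁+r₄e^{iθ₄} gives r₂ω₂e^{iθ₂}+r₃ω₃e^{iθ₃}=r₄ω₄e^{iθ₄}.
Eliminating the other unknown: ω₄ = r₂ω₂ sin(θ₂−θ₃) / [r₄ sin(θ₄−θ₃)].
Numerator sine = -0.85446; denominator sine = +0.61291.
Result = 0.0184·21.36·(-0.85446) / (0.0564·(+0.61291)) = -9.7161 rad/s; magnitude 9.7161 rad/s.

9.72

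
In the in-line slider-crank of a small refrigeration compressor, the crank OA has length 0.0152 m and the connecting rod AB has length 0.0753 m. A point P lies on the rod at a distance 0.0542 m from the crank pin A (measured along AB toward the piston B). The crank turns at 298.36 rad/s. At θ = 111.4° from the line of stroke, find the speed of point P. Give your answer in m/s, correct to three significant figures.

ω = 298.4 rad/s.  Crank-pin speed |V_A| = rω = 4.5351 m/s, perpendicular to OA.
Rod angle: sinφ = −(r/L) sinθ ⇒ φ = -10.833°; ω_rod = −rω cosθ/√(L²−r²sin²θ) = +22.374 rad/s.
V_P = V_A + ω_rod × AP, with AP = 0.0542 m along the rod.
Components: V_Px = −rω sinθ − a·ω_rod·sinφ = -3.9945 m/s;  V_Py = rω cosθ + a·ω_rod·cosφ = -0.46368 m/s.
|V_P| = √(V_Px² + V_Py²) = 4.0213 m/s.

4.02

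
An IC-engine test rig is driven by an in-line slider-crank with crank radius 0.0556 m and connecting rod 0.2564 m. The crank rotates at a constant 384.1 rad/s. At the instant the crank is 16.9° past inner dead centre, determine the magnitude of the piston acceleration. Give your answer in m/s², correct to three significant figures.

ω = 384.1 rad/s
x(θ) = r cosθ + √(L² − r² sin²θ); with ω constant, a = ω²·d²x/dθ².
d²x/dθ² = −r cosθ − r²(cos2θ)/√u − r⁴ sin²2θ/(4u^{3/2}),  u = L² − r² sin²θ = 0.0654797 m².
Substituting r = 0.0556 m, L = 0.2564 m, θ = 16.9°: d²x/dθ² = -0.063282 m.
a = ω²·d²x/dθ² = (384.1)²·(-0.063282) = -9336.2 m/s²;  |a| = 9336.2 m/s².

9340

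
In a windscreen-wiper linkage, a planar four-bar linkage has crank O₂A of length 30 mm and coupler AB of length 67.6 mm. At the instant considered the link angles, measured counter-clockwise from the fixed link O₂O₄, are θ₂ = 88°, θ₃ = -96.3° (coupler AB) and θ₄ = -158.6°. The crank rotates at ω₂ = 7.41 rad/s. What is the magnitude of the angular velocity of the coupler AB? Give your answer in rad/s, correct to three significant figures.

ω₂ = 7.41 rad/s
Differentiating the loop-closure r₂e^{iθ₂}+r₃e^{iθ₃}=r₁+r₄e^{iθ₄} gives r₂ω₂e^{iθ₂}+r₃ω₃e^{iθ₃}=r₄ω₄e^{iθ₄}.
Eliminating the other unknown: ω₃ = r₂ω₂ sin(θ₄−θ₂) / [r₃ sin(θ₃−θ₄)].
Numerator sine = +0.91775; denominator sine = +0.88539.
Result = 0.03·7.41·(+0.91775) / (0.0676·(+0.88539)) = +3.4087 rad/s; magnitude 3.4087 rad/s.

3.41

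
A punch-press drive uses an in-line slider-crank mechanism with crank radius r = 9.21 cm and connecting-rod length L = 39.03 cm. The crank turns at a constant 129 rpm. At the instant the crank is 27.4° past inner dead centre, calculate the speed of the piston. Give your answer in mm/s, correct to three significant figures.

693

ω = 2π·129/60 = 13.51 rad/s
For an in-line slider-crank, x = r cosθ + √(L² − r² sin²θ), so v = −rω sinθ·[1 + r cosθ/√(L² − r² sin²θ)].
With r = 0.0921 m, L = 0.3903 m, θ = 27.4°: √(L² − r² sin²θ) = 0.38799 m.
v = −0.0921·13.51·0.46020·[1 + 0.0921·0.88782/0.38799] = -0.69323 m/s.
|v| = 0.69323 m/s = 693.23 mm/s.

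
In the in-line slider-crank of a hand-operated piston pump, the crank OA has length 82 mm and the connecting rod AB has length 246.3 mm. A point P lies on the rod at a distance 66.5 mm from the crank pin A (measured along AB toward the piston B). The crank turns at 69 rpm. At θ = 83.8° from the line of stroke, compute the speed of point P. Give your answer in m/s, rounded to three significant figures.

ω = 7.226 rad/s.  Crank-pin speed |V_A| = rω = 0.5925 m/s, perpendicular to OA.
Rod angle: sinφ = −(r/L) sinθ ⇒ φ = -19.328°; ω_rod = −rω cosθ/√(L²−r²sin²θ) = -0.27532 rad/s.
V_P = V_A + ω_rod × AP, with AP = 0.0665 m along the rod.
Components: V_Px = −rω sinθ − a·ω_rod·sinφ = -0.5951 m/s;  V_Py = rω cosθ + a·ω_rod·cosφ = +0.046713 m/s.
|V_P| = √(V_Px² + V_Py²) = 0.59693 m/s.

0.597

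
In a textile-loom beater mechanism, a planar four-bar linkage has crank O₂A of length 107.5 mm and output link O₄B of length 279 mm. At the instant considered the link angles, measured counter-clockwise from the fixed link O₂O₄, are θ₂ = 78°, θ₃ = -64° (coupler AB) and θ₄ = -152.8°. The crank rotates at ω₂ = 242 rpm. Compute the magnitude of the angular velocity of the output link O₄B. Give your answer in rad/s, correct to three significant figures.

6.01

ω₂ = 25.34 rad/s (from 242 rpm).
Differentiating the loop-closure r₂e^{iθ₂}+r₃e^{iθ₃}=r₁+r₄e^{iθ₄} gives r₂ω₂e^{iθ₂}+r₃ω₃e^{iθ₃}=r₄ω₄e^{iθ₄}.
Eliminating the other unknown: ω₄ = r₂ω₂ sin(θ₂−θ₃) / [r₄ sin(θ₄−θ₃)].
Numerator sine = +0.61566; denominator sine = -0.99978.
Result = 0.1075·25.34·(+0.61566) / (0.279·(-0.99978)) = -6.0129 rad/s; magnitude 6.0129 rad/s.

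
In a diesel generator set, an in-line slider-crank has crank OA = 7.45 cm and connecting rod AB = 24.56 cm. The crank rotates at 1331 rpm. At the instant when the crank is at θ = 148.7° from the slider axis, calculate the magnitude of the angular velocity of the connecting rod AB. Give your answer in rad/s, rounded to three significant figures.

36.6

ω = 139.4 rad/s (converted from 1331 rpm).
The rod makes angle φ with the slider axis where L sinφ = r sinθ; differentiating, L cosφ·φ̇ = r ω cosθ.
L cosφ = √(L² − r² sin²θ) = 0.24253 m.
|ω_rod| = r ω |cosθ| / √(L² − r² sin²θ) = 0.0745·139.4·0.85446/0.24253 = 36.584 rad/s.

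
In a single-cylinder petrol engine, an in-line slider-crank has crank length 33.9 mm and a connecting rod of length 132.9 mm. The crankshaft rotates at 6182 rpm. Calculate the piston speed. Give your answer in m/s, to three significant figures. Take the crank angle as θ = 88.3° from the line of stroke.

ω = 2π·6182/60 = 647.4 rad/s
For an in-line slider-crank, x = r cosθ + √(L² − r² sin²θ), so v = −rω sinθ·[1 + r cosθ/√(L² − r² sin²θ)].
With r = 0.0339 m, L = 0.1329 m, θ = 88.3°: √(L² − r² sin²θ) = 0.12851 m.
v = −0.0339·647.4·0.99956·[1 + 0.0339·0.02967/0.12851] = -22.108 m/s.
|v| = 22.108 m/s.

22.1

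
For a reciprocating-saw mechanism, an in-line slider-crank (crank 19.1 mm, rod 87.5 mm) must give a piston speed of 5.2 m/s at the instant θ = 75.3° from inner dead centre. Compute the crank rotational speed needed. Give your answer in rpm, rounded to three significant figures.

For an in-line slider-crank, |v_piston| = rω|sinθ|·[1 + r cosθ/√(L² − r² sin²θ)].
With r = 0.0191 m, L = 0.0875 m, θ = 75.3°: the bracketed kinematic factor |dx/dθ| = 0.019522 m.
ω = v/|dx/dθ| = 5.2/0.019522 = 266.37 rad/s.
N = 60ω/(2π) = 2543.6 rpm.

2540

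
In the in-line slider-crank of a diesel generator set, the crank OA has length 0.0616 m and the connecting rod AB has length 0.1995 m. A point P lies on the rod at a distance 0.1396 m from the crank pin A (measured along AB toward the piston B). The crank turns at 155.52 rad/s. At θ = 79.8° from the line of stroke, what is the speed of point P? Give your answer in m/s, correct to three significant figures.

9.82

ω = 155.5 rad/s.  Crank-pin speed |V_A| = rω = 9.58 m/s, perpendicular to OA.
Rod angle: sinφ = −(r/L) sinθ ⇒ φ = -17.692°; ω_rod = −rω cosθ/√(L²−r²sin²θ) = -8.9258 rad/s.
V_P = V_A + ω_rod × AP, with AP = 0.1396 m along the rod.
Components: V_Px = −rω sinθ − a·ω_rod·sinφ = -9.8073 m/s;  V_Py = rω cosθ + a·ω_rod·cosφ = +0.50937 m/s.
|V_P| = √(V_Px² + V_Py²) = 9.8205 m/s.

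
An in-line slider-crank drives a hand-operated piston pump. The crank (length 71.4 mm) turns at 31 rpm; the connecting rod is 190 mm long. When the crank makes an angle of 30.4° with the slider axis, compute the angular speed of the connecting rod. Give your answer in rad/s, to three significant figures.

1.07

ω = 3.246 rad/s (converted from 31 rpm).
The rod makes angle φ with the slider axis where L sinφ = r sinθ; differentiating, L cosφ·φ̇ = r ω cosθ.
L cosφ = √(L² − r² sin²θ) = 0.18653 m.
|ω_rod| = r ω |cosθ| / √(L² − r² sin²θ) = 0.0714·3.246·0.86251/0.18653 = 1.0718 rad/s.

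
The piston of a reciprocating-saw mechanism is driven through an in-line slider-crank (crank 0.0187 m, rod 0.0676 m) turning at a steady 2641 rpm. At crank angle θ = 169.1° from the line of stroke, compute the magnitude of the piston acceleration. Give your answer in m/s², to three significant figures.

1040

ω = 2π·2641/60 = 276.6 rad/s
x(θ) = r cosθ + √(L² − r² sin²θ); with ω constant, a = ω²·d²x/dθ².
d²x/dθ² = −r cosθ − r²(cos2θ)/√u − r⁴ sin²2θ/(4u^{3/2}),  u = L² − r² sin²θ = 0.00455726 m².
Substituting r = 0.0187 m, L = 0.0676 m, θ = 169.1°: d²x/dθ² = +0.013539 m.
a = ω²·d²x/dθ² = (276.6)²·(+0.013539) = +1035.6 m/s²;  |a| = 1035.6 m/s².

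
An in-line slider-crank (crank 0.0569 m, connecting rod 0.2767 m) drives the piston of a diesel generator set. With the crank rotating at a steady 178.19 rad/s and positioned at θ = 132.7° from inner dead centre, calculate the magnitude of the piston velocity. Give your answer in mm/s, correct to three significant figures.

ω = 178.2 rad/s
For an in-line slider-crank, x = r cosθ + √(L² − r² sin²θ), so v = −rω sinθ·[1 + r cosθ/√(L² − r² sin²θ)].
With r = 0.0569 m, L = 0.2767 m, θ = 132.7°: √(L² − r² sin²θ) = 0.27352 m.
v = −0.0569·178.2·0.73491·[1 + 0.0569·-0.67816/0.27352] = -6.4001 m/s.
|v| = 6.4001 m/s = 6400.1 mm/s.

6400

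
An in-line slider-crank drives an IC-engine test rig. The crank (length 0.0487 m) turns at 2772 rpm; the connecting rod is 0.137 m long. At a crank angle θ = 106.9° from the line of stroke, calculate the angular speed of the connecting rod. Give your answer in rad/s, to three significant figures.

31.9

ω = 290.3 rad/s (converted from 2772 rpm).
The rod makes angle φ with the slider axis where L sinφ = r sinθ; differentiating, L cosφ·φ̇ = r ω cosθ.
L cosφ = √(L² − r² sin²θ) = 0.12883 m.
|ω_rod| = r ω |cosθ| / √(L² − r² sin²θ) = 0.0487·290.3·0.29070/0.12883 = 31.899 rad/s.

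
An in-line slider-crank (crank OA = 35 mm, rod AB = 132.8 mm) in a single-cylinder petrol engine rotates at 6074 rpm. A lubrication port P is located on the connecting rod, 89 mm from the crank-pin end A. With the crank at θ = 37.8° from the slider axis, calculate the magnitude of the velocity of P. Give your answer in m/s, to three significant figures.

ω = 636.1 rad/s.  Crank-pin speed |V_A| = rω = 22.262 m/s, perpendicular to OA.
Rod angle: sinφ = −(r/L) sinθ ⇒ φ = -9.296°; ω_rod = −rω cosθ/√(L²−r²sin²θ) = -134.22 rad/s.
V_P = V_A + ω_rod × AP, with AP = 0.089 m along the rod.
Components: V_Px = −rω sinθ − a·ω_rod·sinφ = -15.574 m/s;  V_Py = rω cosθ + a·ω_rod·cosφ = +5.8018 m/s.
|V_P| = √(V_Px² + V_Py²) = 16.62 m/s.

16.6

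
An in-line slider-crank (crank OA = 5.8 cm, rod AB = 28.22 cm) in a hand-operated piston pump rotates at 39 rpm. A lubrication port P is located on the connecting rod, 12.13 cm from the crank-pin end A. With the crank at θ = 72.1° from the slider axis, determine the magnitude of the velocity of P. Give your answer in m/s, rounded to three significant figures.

0.235

ω = 4.084 rad/s.  Crank-pin speed |V_A| = rω = 0.23688 m/s, perpendicular to OA.
Rod angle: sinφ = −(r/L) sinθ ⇒ φ = -11.279°; ω_rod = −rω cosθ/√(L²−r²sin²θ) = -0.26307 rad/s.
V_P = V_A + ω_rod × AP, with AP = 0.1213 m along the rod.
Components: V_Px = −rω sinθ − a·ω_rod·sinφ = -0.23165 m/s;  V_Py = rω cosθ + a·ω_rod·cosφ = +0.041511 m/s.
|V_P| = √(V_Px² + V_Py²) = 0.23534 m/s.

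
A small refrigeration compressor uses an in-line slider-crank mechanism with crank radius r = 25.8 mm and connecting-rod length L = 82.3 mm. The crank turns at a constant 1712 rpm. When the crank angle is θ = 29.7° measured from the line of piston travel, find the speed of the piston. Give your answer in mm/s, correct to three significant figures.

ω = 2π·1712/60 = 179.3 rad/s
For an in-line slider-crank, x = r cosθ + √(L² − r² sin²θ), so v = −rω sinθ·[1 + r cosθ/√(L² − r² sin²θ)].
With r = 0.0258 m, L = 0.0823 m, θ = 29.7°: √(L² − r² sin²θ) = 0.081301 m.
v = −0.0258·179.3·0.49546·[1 + 0.0258·0.86863/0.081301] = -2.9234 m/s.
|v| = 2.9234 m/s = 2923.4 mm/s.

2920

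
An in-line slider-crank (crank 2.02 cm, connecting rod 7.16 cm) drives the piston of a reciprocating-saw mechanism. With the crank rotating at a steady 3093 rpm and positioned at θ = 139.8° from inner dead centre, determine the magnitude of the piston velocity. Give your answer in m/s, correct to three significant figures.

3.30

ω = 2π·3093/60 = 323.9 rad/s
For an in-line slider-crank, x = r cosθ + √(L² − r² sin²θ), so v = −rω sinθ·[1 + r cosθ/√(L² − r² sin²θ)].
With r = 0.0202 m, L = 0.0716 m, θ = 139.8°: √(L² − r² sin²θ) = 0.070403 m.
v = −0.0202·323.9·0.64546·[1 + 0.0202·-0.76380/0.070403] = -3.2976 m/s.
|v| = 3.2976 m/s.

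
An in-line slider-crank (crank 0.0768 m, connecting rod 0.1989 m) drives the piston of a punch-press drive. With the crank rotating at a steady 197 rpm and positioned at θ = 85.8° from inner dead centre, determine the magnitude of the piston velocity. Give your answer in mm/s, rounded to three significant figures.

1630

ω = 2π·197/60 = 20.63 rad/s
For an in-line slider-crank, x = r cosθ + √(L² − r² sin²θ), so v = −rω sinθ·[1 + r cosθ/√(L² − r² sin²θ)].
With r = 0.0768 m, L = 0.1989 m, θ = 85.8°: √(L² − r² sin²θ) = 0.18356 m.
v = −0.0768·20.63·0.99731·[1 + 0.0768·0.07324/0.18356] = -1.6285 m/s.
|v| = 1.6285 m/s = 1628.5 mm/s.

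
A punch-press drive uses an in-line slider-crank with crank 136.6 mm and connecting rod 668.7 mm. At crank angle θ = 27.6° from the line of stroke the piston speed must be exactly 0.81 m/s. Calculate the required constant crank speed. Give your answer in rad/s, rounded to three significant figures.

For an in-line slider-crank, |v_piston| = rω|sinθ|·[1 + r cosθ/√(L² − r² sin²θ)].
With r = 0.1366 m, L = 0.6687 m, θ = 27.6°: the bracketed kinematic factor |dx/dθ| = 0.074795 m.
ω = v/|dx/dθ| = 0.81/0.074795 = 10.83 rad/s.

10.8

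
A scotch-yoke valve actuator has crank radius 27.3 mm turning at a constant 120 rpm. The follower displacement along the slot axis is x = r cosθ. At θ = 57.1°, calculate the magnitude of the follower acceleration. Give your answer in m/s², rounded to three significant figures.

2.34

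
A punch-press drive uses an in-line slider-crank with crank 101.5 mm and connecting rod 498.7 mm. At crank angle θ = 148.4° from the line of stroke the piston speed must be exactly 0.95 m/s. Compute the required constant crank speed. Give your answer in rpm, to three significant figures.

For an in-line slider-crank, |v_piston| = rω|sinθ|·[1 + r cosθ/√(L² − r² sin²θ)].
With r = 0.1015 m, L = 0.4987 m, θ = 148.4°: the bracketed kinematic factor |dx/dθ| = 0.043912 m.
ω = v/|dx/dθ| = 0.95/0.043912 = 21.634 rad/s.
N = 60ω/(2π) = 206.59 rpm.

207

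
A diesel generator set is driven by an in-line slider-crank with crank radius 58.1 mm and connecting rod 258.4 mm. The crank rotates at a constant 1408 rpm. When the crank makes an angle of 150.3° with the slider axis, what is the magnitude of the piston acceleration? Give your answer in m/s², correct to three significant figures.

949

ω = 2π·1408/60 = 147.4 rad/s
x(θ) = r cosθ + √(L² − r² sin²θ); with ω constant, a = ω²·d²x/dθ².
d²x/dθ² = −r cosθ − r²(cos2θ)/√u − r⁴ sin²2θ/(4u^{3/2}),  u = L² − r² sin²θ = 0.0659419 m².
Substituting r = 0.0581 m, L = 0.2584 m, θ = 150.3°: d²x/dθ² = +0.043651 m.
a = ω²·d²x/dθ² = (147.4)²·(+0.043651) = +948.99 m/s²;  |a| = 948.99 m/s².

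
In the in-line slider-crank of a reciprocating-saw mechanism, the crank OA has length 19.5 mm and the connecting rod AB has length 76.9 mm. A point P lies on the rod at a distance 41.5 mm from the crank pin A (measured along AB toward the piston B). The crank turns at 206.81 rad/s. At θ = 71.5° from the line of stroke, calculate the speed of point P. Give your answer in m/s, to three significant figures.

ω = 206.8 rad/s.  Crank-pin speed |V_A| = rω = 4.0328 m/s, perpendicular to OA.
Rod angle: sinφ = −(r/L) sinθ ⇒ φ = -13.914°; ω_rod = −rω cosθ/√(L²−r²sin²θ) = -17.143 rad/s.
V_P = V_A + ω_rod × AP, with AP = 0.0415 m along the rod.
Components: V_Px = −rω sinθ − a·ω_rod·sinφ = -3.9955 m/s;  V_Py = rω cosθ + a·ω_rod·cosφ = +0.58906 m/s.
|V_P| = √(V_Px² + V_Py²) = 4.0387 m/s.

4.04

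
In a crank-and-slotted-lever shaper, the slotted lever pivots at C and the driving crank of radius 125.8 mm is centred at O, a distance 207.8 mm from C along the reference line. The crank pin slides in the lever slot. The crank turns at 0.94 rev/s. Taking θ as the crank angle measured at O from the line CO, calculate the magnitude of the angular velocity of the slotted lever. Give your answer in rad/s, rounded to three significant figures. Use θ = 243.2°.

0.673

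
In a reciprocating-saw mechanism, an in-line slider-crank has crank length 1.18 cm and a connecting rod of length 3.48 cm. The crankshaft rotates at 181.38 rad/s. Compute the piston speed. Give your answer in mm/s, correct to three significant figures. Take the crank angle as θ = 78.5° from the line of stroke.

ω = 181.4 rad/s
For an in-line slider-crank, x = r cosθ + √(L² − r² sin²θ), so v = −rω sinθ·[1 + r cosθ/√(L² − r² sin²θ)].
With r = 0.0118 m, L = 0.0348 m, θ = 78.5°: √(L² − r² sin²θ) = 0.032823 m.
v = −0.0118·181.4·0.97992·[1 + 0.0118·0.19937/0.032823] = -2.2476 m/s.
|v| = 2.2476 m/s = 2247.6 mm/s.

2250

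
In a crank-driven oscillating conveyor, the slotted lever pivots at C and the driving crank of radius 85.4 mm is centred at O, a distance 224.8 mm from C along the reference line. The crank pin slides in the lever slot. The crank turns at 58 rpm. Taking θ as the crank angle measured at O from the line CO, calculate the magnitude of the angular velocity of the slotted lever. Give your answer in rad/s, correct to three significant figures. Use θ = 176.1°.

3.69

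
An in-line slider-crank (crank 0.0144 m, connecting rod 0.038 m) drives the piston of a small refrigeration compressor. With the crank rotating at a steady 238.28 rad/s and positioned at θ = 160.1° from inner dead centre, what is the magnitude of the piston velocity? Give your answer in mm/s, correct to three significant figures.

748

ω = 238.3 rad/s
For an in-line slider-crank, x = r cosθ + √(L² − r² sin²θ), so v = −rω sinθ·[1 + r cosθ/√(L² − r² sin²θ)].
With r = 0.0144 m, L = 0.038 m, θ = 160.1°: √(L² − r² sin²θ) = 0.037683 m.
v = −0.0144·238.3·0.34038·[1 + 0.0144·-0.94029/0.037683] = -0.74826 m/s.
|v| = 0.74826 m/s = 748.26 mm/s.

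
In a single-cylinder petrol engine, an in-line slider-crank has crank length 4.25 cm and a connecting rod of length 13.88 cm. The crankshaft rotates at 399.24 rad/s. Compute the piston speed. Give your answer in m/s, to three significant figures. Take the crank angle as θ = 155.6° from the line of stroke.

ω = 399.2 rad/s
For an in-line slider-crank, x = r cosθ + √(L² − r² sin²θ), so v = −rω sinθ·[1 + r cosθ/√(L² − r² sin²θ)].
With r = 0.0425 m, L = 0.1388 m, θ = 155.6°: √(L² − r² sin²θ) = 0.13769 m.
v = −0.0425·399.2·0.41310·[1 + 0.0425·-0.91068/0.13769] = -5.039 m/s.
|v| = 5.039 m/s.

5.04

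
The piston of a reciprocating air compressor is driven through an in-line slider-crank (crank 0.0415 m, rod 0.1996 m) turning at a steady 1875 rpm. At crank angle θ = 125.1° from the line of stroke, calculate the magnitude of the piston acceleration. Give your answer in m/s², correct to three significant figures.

1030

ω = 2π·1875/60 = 196.3 rad/s
x(θ) = r cosθ + √(L² − r² sin²θ); with ω constant, a = ω²·d²x/dθ².
d²x/dθ² = −r cosθ − r²(cos2θ)/√u − r⁴ sin²2θ/(4u^{3/2}),  u = L² − r² sin²θ = 0.0386873 m².
Substituting r = 0.0415 m, L = 0.1996 m, θ = 125.1°: d²x/dθ² = +0.026742 m.
a = ω²·d²x/dθ² = (196.3)²·(+0.026742) = +1031 m/s²;  |a| = 1031 m/s².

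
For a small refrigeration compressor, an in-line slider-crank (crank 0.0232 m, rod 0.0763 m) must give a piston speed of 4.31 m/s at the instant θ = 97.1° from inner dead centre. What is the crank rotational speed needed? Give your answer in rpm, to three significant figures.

For an in-line slider-crank, |v_piston| = rω|sinθ|·[1 + r cosθ/√(L² − r² sin²θ)].
With r = 0.0232 m, L = 0.0763 m, θ = 97.1°: the bracketed kinematic factor |dx/dθ| = 0.022115 m.
ω = v/|dx/dθ| = 4.31/0.022115 = 194.89 rad/s.
N = 60ω/(2π) = 1861.1 rpm.

1860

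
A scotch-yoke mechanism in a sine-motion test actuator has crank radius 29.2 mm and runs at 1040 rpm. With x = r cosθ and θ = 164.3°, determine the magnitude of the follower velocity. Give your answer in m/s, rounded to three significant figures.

ω = 108.9 rad/s (from 1040 rpm).
x = r cosθ ⇒ ẋ = −rω sinθ.
|v| = rω|sinθ| = 0.0292·108.9·|sin 164.3°| = 0.86054 m/s.

0.861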